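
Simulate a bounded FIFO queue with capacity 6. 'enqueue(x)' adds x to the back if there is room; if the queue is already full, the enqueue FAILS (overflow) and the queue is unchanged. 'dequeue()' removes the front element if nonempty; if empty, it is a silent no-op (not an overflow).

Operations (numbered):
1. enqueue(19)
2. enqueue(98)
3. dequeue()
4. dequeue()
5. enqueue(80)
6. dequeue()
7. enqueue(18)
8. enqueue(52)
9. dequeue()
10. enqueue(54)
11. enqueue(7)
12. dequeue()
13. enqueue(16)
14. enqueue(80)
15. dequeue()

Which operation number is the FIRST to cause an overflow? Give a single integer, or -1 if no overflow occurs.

1. enqueue(19): size=1
2. enqueue(98): size=2
3. dequeue(): size=1
4. dequeue(): size=0
5. enqueue(80): size=1
6. dequeue(): size=0
7. enqueue(18): size=1
8. enqueue(52): size=2
9. dequeue(): size=1
10. enqueue(54): size=2
11. enqueue(7): size=3
12. dequeue(): size=2
13. enqueue(16): size=3
14. enqueue(80): size=4
15. dequeue(): size=3

Answer: -1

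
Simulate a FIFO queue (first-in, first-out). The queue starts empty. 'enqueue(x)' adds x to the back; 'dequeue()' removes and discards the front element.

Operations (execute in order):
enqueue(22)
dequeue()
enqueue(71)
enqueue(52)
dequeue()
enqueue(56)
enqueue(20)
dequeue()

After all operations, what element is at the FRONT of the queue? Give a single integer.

enqueue(22): queue = [22]
dequeue(): queue = []
enqueue(71): queue = [71]
enqueue(52): queue = [71, 52]
dequeue(): queue = [52]
enqueue(56): queue = [52, 56]
enqueue(20): queue = [52, 56, 20]
dequeue(): queue = [56, 20]

Answer: 56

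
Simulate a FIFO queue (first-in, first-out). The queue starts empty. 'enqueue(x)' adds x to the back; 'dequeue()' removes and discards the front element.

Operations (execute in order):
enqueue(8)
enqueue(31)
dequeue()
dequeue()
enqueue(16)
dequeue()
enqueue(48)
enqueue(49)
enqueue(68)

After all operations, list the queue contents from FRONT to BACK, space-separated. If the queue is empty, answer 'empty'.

enqueue(8): [8]
enqueue(31): [8, 31]
dequeue(): [31]
dequeue(): []
enqueue(16): [16]
dequeue(): []
enqueue(48): [48]
enqueue(49): [48, 49]
enqueue(68): [48, 49, 68]

Answer: 48 49 68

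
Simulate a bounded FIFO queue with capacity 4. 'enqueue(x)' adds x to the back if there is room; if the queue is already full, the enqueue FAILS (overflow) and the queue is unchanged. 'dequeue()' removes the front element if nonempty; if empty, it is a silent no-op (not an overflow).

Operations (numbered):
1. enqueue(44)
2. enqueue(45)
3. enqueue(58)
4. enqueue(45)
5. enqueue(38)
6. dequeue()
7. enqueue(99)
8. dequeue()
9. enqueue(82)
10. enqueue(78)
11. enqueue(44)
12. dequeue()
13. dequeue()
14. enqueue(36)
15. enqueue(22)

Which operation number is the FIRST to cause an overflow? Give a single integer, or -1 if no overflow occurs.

Answer: 5

Derivation:
1. enqueue(44): size=1
2. enqueue(45): size=2
3. enqueue(58): size=3
4. enqueue(45): size=4
5. enqueue(38): size=4=cap → OVERFLOW (fail)
6. dequeue(): size=3
7. enqueue(99): size=4
8. dequeue(): size=3
9. enqueue(82): size=4
10. enqueue(78): size=4=cap → OVERFLOW (fail)
11. enqueue(44): size=4=cap → OVERFLOW (fail)
12. dequeue(): size=3
13. dequeue(): size=2
14. enqueue(36): size=3
15. enqueue(22): size=4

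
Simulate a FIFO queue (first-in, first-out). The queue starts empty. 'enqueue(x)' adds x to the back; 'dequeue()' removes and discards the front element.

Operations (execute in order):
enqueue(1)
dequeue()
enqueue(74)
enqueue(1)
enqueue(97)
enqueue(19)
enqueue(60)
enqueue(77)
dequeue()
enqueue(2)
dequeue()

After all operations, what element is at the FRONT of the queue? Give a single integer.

enqueue(1): queue = [1]
dequeue(): queue = []
enqueue(74): queue = [74]
enqueue(1): queue = [74, 1]
enqueue(97): queue = [74, 1, 97]
enqueue(19): queue = [74, 1, 97, 19]
enqueue(60): queue = [74, 1, 97, 19, 60]
enqueue(77): queue = [74, 1, 97, 19, 60, 77]
dequeue(): queue = [1, 97, 19, 60, 77]
enqueue(2): queue = [1, 97, 19, 60, 77, 2]
dequeue(): queue = [97, 19, 60, 77, 2]

Answer: 97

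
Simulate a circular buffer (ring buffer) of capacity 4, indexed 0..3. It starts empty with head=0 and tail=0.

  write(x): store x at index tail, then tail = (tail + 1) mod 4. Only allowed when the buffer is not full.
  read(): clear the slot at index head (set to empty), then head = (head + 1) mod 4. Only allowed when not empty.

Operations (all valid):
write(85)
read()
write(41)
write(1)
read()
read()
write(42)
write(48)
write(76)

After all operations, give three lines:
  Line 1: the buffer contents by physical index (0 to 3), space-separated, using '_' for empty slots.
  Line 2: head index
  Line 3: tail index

Answer: 48 76 _ 42
3
2

Derivation:
write(85): buf=[85 _ _ _], head=0, tail=1, size=1
read(): buf=[_ _ _ _], head=1, tail=1, size=0
write(41): buf=[_ 41 _ _], head=1, tail=2, size=1
write(1): buf=[_ 41 1 _], head=1, tail=3, size=2
read(): buf=[_ _ 1 _], head=2, tail=3, size=1
read(): buf=[_ _ _ _], head=3, tail=3, size=0
write(42): buf=[_ _ _ 42], head=3, tail=0, size=1
write(48): buf=[48 _ _ 42], head=3, tail=1, size=2
write(76): buf=[48 76 _ 42], head=3, tail=2, size=3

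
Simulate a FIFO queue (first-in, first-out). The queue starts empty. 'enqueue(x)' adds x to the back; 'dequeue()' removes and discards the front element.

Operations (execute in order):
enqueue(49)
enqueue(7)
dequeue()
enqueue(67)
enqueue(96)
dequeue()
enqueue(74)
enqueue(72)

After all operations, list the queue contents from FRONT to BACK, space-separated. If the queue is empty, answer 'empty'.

Answer: 67 96 74 72

Derivation:
enqueue(49): [49]
enqueue(7): [49, 7]
dequeue(): [7]
enqueue(67): [7, 67]
enqueue(96): [7, 67, 96]
dequeue(): [67, 96]
enqueue(74): [67, 96, 74]
enqueue(72): [67, 96, 74, 72]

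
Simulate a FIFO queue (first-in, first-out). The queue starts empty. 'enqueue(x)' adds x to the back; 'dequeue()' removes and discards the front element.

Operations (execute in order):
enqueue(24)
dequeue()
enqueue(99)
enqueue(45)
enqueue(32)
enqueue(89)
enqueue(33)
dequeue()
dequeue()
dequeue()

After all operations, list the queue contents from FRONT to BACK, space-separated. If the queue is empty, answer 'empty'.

enqueue(24): [24]
dequeue(): []
enqueue(99): [99]
enqueue(45): [99, 45]
enqueue(32): [99, 45, 32]
enqueue(89): [99, 45, 32, 89]
enqueue(33): [99, 45, 32, 89, 33]
dequeue(): [45, 32, 89, 33]
dequeue(): [32, 89, 33]
dequeue(): [89, 33]

Answer: 89 33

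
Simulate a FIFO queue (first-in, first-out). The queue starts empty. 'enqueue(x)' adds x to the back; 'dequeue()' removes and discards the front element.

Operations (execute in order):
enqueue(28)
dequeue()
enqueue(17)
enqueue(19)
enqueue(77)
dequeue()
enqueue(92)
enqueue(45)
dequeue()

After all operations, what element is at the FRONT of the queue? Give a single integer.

Answer: 77

Derivation:
enqueue(28): queue = [28]
dequeue(): queue = []
enqueue(17): queue = [17]
enqueue(19): queue = [17, 19]
enqueue(77): queue = [17, 19, 77]
dequeue(): queue = [19, 77]
enqueue(92): queue = [19, 77, 92]
enqueue(45): queue = [19, 77, 92, 45]
dequeue(): queue = [77, 92, 45]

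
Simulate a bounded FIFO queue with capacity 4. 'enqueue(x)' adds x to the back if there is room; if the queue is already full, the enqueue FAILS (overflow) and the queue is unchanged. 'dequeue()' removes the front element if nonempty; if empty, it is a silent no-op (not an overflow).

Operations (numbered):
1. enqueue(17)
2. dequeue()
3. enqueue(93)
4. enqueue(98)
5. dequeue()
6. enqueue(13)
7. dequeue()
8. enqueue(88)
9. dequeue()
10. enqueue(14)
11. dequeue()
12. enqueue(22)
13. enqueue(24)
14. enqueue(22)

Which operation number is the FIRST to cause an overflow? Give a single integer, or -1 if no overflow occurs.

1. enqueue(17): size=1
2. dequeue(): size=0
3. enqueue(93): size=1
4. enqueue(98): size=2
5. dequeue(): size=1
6. enqueue(13): size=2
7. dequeue(): size=1
8. enqueue(88): size=2
9. dequeue(): size=1
10. enqueue(14): size=2
11. dequeue(): size=1
12. enqueue(22): size=2
13. enqueue(24): size=3
14. enqueue(22): size=4

Answer: -1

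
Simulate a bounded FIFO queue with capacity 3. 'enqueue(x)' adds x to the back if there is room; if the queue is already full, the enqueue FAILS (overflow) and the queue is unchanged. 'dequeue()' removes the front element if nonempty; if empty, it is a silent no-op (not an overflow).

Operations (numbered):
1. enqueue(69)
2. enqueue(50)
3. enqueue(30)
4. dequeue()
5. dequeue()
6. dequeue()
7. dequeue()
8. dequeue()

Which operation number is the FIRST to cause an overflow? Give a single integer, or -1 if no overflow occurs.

Answer: -1

Derivation:
1. enqueue(69): size=1
2. enqueue(50): size=2
3. enqueue(30): size=3
4. dequeue(): size=2
5. dequeue(): size=1
6. dequeue(): size=0
7. dequeue(): empty, no-op, size=0
8. dequeue(): empty, no-op, size=0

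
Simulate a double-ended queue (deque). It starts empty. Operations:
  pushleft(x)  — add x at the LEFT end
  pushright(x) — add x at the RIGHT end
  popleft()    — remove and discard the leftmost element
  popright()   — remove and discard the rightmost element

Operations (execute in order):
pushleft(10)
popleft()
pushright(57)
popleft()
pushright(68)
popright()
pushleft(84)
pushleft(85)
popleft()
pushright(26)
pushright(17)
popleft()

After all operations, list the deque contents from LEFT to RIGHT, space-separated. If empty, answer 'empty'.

Answer: 26 17

Derivation:
pushleft(10): [10]
popleft(): []
pushright(57): [57]
popleft(): []
pushright(68): [68]
popright(): []
pushleft(84): [84]
pushleft(85): [85, 84]
popleft(): [84]
pushright(26): [84, 26]
pushright(17): [84, 26, 17]
popleft(): [26, 17]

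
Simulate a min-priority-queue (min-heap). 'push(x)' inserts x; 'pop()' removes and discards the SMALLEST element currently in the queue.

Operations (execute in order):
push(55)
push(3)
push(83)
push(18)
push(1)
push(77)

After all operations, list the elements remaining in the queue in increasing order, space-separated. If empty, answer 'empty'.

Answer: 1 3 18 55 77 83

Derivation:
push(55): heap contents = [55]
push(3): heap contents = [3, 55]
push(83): heap contents = [3, 55, 83]
push(18): heap contents = [3, 18, 55, 83]
push(1): heap contents = [1, 3, 18, 55, 83]
push(77): heap contents = [1, 3, 18, 55, 77, 83]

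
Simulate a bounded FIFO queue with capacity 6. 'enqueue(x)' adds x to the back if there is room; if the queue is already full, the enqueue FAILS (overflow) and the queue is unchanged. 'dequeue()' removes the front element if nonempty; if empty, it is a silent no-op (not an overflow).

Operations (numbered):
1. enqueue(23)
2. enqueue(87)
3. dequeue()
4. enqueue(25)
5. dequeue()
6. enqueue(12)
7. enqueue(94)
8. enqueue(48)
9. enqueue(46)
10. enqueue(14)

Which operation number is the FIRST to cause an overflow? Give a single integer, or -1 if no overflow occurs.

1. enqueue(23): size=1
2. enqueue(87): size=2
3. dequeue(): size=1
4. enqueue(25): size=2
5. dequeue(): size=1
6. enqueue(12): size=2
7. enqueue(94): size=3
8. enqueue(48): size=4
9. enqueue(46): size=5
10. enqueue(14): size=6

Answer: -1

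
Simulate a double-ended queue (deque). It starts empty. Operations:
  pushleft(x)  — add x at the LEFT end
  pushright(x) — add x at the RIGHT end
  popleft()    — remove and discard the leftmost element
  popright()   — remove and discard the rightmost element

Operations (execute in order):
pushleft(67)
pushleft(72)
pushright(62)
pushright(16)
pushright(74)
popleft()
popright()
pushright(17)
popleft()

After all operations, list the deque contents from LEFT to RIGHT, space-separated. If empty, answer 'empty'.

pushleft(67): [67]
pushleft(72): [72, 67]
pushright(62): [72, 67, 62]
pushright(16): [72, 67, 62, 16]
pushright(74): [72, 67, 62, 16, 74]
popleft(): [67, 62, 16, 74]
popright(): [67, 62, 16]
pushright(17): [67, 62, 16, 17]
popleft(): [62, 16, 17]

Answer: 62 16 17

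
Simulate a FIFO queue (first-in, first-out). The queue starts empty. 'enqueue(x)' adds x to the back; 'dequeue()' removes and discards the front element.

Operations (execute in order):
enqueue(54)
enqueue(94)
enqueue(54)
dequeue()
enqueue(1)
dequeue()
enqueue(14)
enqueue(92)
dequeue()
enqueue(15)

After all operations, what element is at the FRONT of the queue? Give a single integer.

Answer: 1

Derivation:
enqueue(54): queue = [54]
enqueue(94): queue = [54, 94]
enqueue(54): queue = [54, 94, 54]
dequeue(): queue = [94, 54]
enqueue(1): queue = [94, 54, 1]
dequeue(): queue = [54, 1]
enqueue(14): queue = [54, 1, 14]
enqueue(92): queue = [54, 1, 14, 92]
dequeue(): queue = [1, 14, 92]
enqueue(15): queue = [1, 14, 92, 15]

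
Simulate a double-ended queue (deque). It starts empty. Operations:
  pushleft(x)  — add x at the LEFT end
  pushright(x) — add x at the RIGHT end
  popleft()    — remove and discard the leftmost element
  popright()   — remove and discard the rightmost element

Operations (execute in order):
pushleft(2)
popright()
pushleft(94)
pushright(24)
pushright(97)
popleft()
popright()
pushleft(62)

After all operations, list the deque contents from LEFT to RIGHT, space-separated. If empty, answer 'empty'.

Answer: 62 24

Derivation:
pushleft(2): [2]
popright(): []
pushleft(94): [94]
pushright(24): [94, 24]
pushright(97): [94, 24, 97]
popleft(): [24, 97]
popright(): [24]
pushleft(62): [62, 24]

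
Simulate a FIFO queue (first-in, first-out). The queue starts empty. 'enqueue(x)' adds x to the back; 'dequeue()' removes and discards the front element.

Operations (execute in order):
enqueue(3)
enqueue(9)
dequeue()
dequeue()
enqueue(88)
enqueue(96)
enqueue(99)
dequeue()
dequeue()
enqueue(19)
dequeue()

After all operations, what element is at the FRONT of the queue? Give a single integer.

enqueue(3): queue = [3]
enqueue(9): queue = [3, 9]
dequeue(): queue = [9]
dequeue(): queue = []
enqueue(88): queue = [88]
enqueue(96): queue = [88, 96]
enqueue(99): queue = [88, 96, 99]
dequeue(): queue = [96, 99]
dequeue(): queue = [99]
enqueue(19): queue = [99, 19]
dequeue(): queue = [19]

Answer: 19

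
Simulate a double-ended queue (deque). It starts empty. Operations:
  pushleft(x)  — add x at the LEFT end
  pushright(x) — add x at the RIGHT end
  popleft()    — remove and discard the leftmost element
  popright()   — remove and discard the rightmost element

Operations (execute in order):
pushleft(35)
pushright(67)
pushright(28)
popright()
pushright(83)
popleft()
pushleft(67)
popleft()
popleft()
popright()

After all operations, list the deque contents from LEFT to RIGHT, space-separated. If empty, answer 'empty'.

Answer: empty

Derivation:
pushleft(35): [35]
pushright(67): [35, 67]
pushright(28): [35, 67, 28]
popright(): [35, 67]
pushright(83): [35, 67, 83]
popleft(): [67, 83]
pushleft(67): [67, 67, 83]
popleft(): [67, 83]
popleft(): [83]
popright(): []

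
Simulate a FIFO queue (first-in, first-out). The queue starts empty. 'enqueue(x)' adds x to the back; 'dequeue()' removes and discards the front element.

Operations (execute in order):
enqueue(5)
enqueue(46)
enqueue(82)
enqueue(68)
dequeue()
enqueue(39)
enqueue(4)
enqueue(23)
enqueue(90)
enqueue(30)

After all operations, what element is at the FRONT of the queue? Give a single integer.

Answer: 46

Derivation:
enqueue(5): queue = [5]
enqueue(46): queue = [5, 46]
enqueue(82): queue = [5, 46, 82]
enqueue(68): queue = [5, 46, 82, 68]
dequeue(): queue = [46, 82, 68]
enqueue(39): queue = [46, 82, 68, 39]
enqueue(4): queue = [46, 82, 68, 39, 4]
enqueue(23): queue = [46, 82, 68, 39, 4, 23]
enqueue(90): queue = [46, 82, 68, 39, 4, 23, 90]
enqueue(30): queue = [46, 82, 68, 39, 4, 23, 90, 30]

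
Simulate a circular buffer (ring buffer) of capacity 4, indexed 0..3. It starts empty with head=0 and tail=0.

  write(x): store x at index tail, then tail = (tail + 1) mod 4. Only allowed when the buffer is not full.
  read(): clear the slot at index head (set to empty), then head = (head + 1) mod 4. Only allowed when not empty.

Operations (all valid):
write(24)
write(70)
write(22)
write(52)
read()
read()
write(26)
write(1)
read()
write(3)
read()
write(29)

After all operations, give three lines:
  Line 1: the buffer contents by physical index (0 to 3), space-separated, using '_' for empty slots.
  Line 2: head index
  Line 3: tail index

write(24): buf=[24 _ _ _], head=0, tail=1, size=1
write(70): buf=[24 70 _ _], head=0, tail=2, size=2
write(22): buf=[24 70 22 _], head=0, tail=3, size=3
write(52): buf=[24 70 22 52], head=0, tail=0, size=4
read(): buf=[_ 70 22 52], head=1, tail=0, size=3
read(): buf=[_ _ 22 52], head=2, tail=0, size=2
write(26): buf=[26 _ 22 52], head=2, tail=1, size=3
write(1): buf=[26 1 22 52], head=2, tail=2, size=4
read(): buf=[26 1 _ 52], head=3, tail=2, size=3
write(3): buf=[26 1 3 52], head=3, tail=3, size=4
read(): buf=[26 1 3 _], head=0, tail=3, size=3
write(29): buf=[26 1 3 29], head=0, tail=0, size=4

Answer: 26 1 3 29
0
0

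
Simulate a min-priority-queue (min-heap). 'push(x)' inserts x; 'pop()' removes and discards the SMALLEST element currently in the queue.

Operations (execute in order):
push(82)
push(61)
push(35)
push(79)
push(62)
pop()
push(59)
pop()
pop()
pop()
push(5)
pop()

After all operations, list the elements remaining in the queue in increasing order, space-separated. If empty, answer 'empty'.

push(82): heap contents = [82]
push(61): heap contents = [61, 82]
push(35): heap contents = [35, 61, 82]
push(79): heap contents = [35, 61, 79, 82]
push(62): heap contents = [35, 61, 62, 79, 82]
pop() → 35: heap contents = [61, 62, 79, 82]
push(59): heap contents = [59, 61, 62, 79, 82]
pop() → 59: heap contents = [61, 62, 79, 82]
pop() → 61: heap contents = [62, 79, 82]
pop() → 62: heap contents = [79, 82]
push(5): heap contents = [5, 79, 82]
pop() → 5: heap contents = [79, 82]

Answer: 79 82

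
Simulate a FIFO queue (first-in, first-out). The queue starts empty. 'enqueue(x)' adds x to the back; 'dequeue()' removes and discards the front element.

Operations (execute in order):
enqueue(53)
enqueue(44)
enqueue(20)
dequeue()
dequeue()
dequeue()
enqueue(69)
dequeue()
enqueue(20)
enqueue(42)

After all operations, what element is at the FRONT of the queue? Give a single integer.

Answer: 20

Derivation:
enqueue(53): queue = [53]
enqueue(44): queue = [53, 44]
enqueue(20): queue = [53, 44, 20]
dequeue(): queue = [44, 20]
dequeue(): queue = [20]
dequeue(): queue = []
enqueue(69): queue = [69]
dequeue(): queue = []
enqueue(20): queue = [20]
enqueue(42): queue = [20, 42]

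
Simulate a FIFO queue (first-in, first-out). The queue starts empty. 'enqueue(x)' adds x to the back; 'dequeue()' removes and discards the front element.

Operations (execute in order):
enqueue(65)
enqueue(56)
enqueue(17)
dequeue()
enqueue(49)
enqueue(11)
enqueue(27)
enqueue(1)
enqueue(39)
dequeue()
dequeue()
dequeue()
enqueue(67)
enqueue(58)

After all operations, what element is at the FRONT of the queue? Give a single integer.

Answer: 11

Derivation:
enqueue(65): queue = [65]
enqueue(56): queue = [65, 56]
enqueue(17): queue = [65, 56, 17]
dequeue(): queue = [56, 17]
enqueue(49): queue = [56, 17, 49]
enqueue(11): queue = [56, 17, 49, 11]
enqueue(27): queue = [56, 17, 49, 11, 27]
enqueue(1): queue = [56, 17, 49, 11, 27, 1]
enqueue(39): queue = [56, 17, 49, 11, 27, 1, 39]
dequeue(): queue = [17, 49, 11, 27, 1, 39]
dequeue(): queue = [49, 11, 27, 1, 39]
dequeue(): queue = [11, 27, 1, 39]
enqueue(67): queue = [11, 27, 1, 39, 67]
enqueue(58): queue = [11, 27, 1, 39, 67, 58]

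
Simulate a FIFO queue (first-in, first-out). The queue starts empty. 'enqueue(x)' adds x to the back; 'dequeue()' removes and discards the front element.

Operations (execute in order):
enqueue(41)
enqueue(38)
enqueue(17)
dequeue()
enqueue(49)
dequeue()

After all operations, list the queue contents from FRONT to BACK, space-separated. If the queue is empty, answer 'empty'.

Answer: 17 49

Derivation:
enqueue(41): [41]
enqueue(38): [41, 38]
enqueue(17): [41, 38, 17]
dequeue(): [38, 17]
enqueue(49): [38, 17, 49]
dequeue(): [17, 49]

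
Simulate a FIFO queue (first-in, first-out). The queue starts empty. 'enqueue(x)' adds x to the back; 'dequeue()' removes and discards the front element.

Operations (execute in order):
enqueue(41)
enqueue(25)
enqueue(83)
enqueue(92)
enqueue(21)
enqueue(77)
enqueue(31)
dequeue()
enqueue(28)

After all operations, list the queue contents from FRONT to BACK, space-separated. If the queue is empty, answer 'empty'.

enqueue(41): [41]
enqueue(25): [41, 25]
enqueue(83): [41, 25, 83]
enqueue(92): [41, 25, 83, 92]
enqueue(21): [41, 25, 83, 92, 21]
enqueue(77): [41, 25, 83, 92, 21, 77]
enqueue(31): [41, 25, 83, 92, 21, 77, 31]
dequeue(): [25, 83, 92, 21, 77, 31]
enqueue(28): [25, 83, 92, 21, 77, 31, 28]

Answer: 25 83 92 21 77 31 28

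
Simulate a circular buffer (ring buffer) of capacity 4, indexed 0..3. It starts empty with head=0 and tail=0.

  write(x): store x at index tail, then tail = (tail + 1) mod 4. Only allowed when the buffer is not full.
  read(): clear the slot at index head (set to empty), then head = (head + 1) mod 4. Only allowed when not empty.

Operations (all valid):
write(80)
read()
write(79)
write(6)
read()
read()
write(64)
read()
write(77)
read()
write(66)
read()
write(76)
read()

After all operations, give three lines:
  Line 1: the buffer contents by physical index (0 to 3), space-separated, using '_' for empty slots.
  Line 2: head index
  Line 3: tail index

Answer: _ _ _ _
3
3

Derivation:
write(80): buf=[80 _ _ _], head=0, tail=1, size=1
read(): buf=[_ _ _ _], head=1, tail=1, size=0
write(79): buf=[_ 79 _ _], head=1, tail=2, size=1
write(6): buf=[_ 79 6 _], head=1, tail=3, size=2
read(): buf=[_ _ 6 _], head=2, tail=3, size=1
read(): buf=[_ _ _ _], head=3, tail=3, size=0
write(64): buf=[_ _ _ 64], head=3, tail=0, size=1
read(): buf=[_ _ _ _], head=0, tail=0, size=0
write(77): buf=[77 _ _ _], head=0, tail=1, size=1
read(): buf=[_ _ _ _], head=1, tail=1, size=0
write(66): buf=[_ 66 _ _], head=1, tail=2, size=1
read(): buf=[_ _ _ _], head=2, tail=2, size=0
write(76): buf=[_ _ 76 _], head=2, tail=3, size=1
read(): buf=[_ _ _ _], head=3, tail=3, size=0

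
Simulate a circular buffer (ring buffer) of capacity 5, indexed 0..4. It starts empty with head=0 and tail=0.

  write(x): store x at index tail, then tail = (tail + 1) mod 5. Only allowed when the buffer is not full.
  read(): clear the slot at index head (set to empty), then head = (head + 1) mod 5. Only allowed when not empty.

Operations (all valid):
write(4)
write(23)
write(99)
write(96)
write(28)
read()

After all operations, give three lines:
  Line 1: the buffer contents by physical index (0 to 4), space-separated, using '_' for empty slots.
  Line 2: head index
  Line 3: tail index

Answer: _ 23 99 96 28
1
0

Derivation:
write(4): buf=[4 _ _ _ _], head=0, tail=1, size=1
write(23): buf=[4 23 _ _ _], head=0, tail=2, size=2
write(99): buf=[4 23 99 _ _], head=0, tail=3, size=3
write(96): buf=[4 23 99 96 _], head=0, tail=4, size=4
write(28): buf=[4 23 99 96 28], head=0, tail=0, size=5
read(): buf=[_ 23 99 96 28], head=1, tail=0, size=4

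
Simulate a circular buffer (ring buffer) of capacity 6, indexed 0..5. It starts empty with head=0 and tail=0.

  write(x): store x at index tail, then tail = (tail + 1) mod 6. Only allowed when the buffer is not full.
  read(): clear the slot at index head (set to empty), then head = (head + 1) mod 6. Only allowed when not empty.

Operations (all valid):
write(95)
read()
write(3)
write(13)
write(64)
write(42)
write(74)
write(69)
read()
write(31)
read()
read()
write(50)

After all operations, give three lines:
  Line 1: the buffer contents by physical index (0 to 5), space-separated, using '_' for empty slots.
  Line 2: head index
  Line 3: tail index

write(95): buf=[95 _ _ _ _ _], head=0, tail=1, size=1
read(): buf=[_ _ _ _ _ _], head=1, tail=1, size=0
write(3): buf=[_ 3 _ _ _ _], head=1, tail=2, size=1
write(13): buf=[_ 3 13 _ _ _], head=1, tail=3, size=2
write(64): buf=[_ 3 13 64 _ _], head=1, tail=4, size=3
write(42): buf=[_ 3 13 64 42 _], head=1, tail=5, size=4
write(74): buf=[_ 3 13 64 42 74], head=1, tail=0, size=5
write(69): buf=[69 3 13 64 42 74], head=1, tail=1, size=6
read(): buf=[69 _ 13 64 42 74], head=2, tail=1, size=5
write(31): buf=[69 31 13 64 42 74], head=2, tail=2, size=6
read(): buf=[69 31 _ 64 42 74], head=3, tail=2, size=5
read(): buf=[69 31 _ _ 42 74], head=4, tail=2, size=4
write(50): buf=[69 31 50 _ 42 74], head=4, tail=3, size=5

Answer: 69 31 50 _ 42 74
4
3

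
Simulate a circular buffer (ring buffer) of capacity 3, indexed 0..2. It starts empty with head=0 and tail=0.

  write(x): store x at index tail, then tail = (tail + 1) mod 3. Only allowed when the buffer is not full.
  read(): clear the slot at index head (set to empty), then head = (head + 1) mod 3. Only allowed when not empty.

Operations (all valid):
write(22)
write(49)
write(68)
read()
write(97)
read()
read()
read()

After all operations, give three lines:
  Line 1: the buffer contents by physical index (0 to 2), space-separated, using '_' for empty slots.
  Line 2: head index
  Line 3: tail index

write(22): buf=[22 _ _], head=0, tail=1, size=1
write(49): buf=[22 49 _], head=0, tail=2, size=2
write(68): buf=[22 49 68], head=0, tail=0, size=3
read(): buf=[_ 49 68], head=1, tail=0, size=2
write(97): buf=[97 49 68], head=1, tail=1, size=3
read(): buf=[97 _ 68], head=2, tail=1, size=2
read(): buf=[97 _ _], head=0, tail=1, size=1
read(): buf=[_ _ _], head=1, tail=1, size=0

Answer: _ _ _
1
1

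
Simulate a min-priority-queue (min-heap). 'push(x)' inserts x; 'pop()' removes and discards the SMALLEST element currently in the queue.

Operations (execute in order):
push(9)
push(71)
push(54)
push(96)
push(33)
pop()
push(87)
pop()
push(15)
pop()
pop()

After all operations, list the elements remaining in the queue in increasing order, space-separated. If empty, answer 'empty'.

push(9): heap contents = [9]
push(71): heap contents = [9, 71]
push(54): heap contents = [9, 54, 71]
push(96): heap contents = [9, 54, 71, 96]
push(33): heap contents = [9, 33, 54, 71, 96]
pop() → 9: heap contents = [33, 54, 71, 96]
push(87): heap contents = [33, 54, 71, 87, 96]
pop() → 33: heap contents = [54, 71, 87, 96]
push(15): heap contents = [15, 54, 71, 87, 96]
pop() → 15: heap contents = [54, 71, 87, 96]
pop() → 54: heap contents = [71, 87, 96]

Answer: 71 87 96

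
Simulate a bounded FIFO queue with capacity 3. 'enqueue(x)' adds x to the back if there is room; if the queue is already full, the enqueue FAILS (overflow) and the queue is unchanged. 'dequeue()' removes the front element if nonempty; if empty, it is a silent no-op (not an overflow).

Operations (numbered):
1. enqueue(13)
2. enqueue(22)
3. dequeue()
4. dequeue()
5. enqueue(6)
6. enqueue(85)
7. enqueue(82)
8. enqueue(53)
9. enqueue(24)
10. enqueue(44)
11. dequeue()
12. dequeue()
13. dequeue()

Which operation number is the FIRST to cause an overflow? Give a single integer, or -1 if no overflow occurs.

1. enqueue(13): size=1
2. enqueue(22): size=2
3. dequeue(): size=1
4. dequeue(): size=0
5. enqueue(6): size=1
6. enqueue(85): size=2
7. enqueue(82): size=3
8. enqueue(53): size=3=cap → OVERFLOW (fail)
9. enqueue(24): size=3=cap → OVERFLOW (fail)
10. enqueue(44): size=3=cap → OVERFLOW (fail)
11. dequeue(): size=2
12. dequeue(): size=1
13. dequeue(): size=0

Answer: 8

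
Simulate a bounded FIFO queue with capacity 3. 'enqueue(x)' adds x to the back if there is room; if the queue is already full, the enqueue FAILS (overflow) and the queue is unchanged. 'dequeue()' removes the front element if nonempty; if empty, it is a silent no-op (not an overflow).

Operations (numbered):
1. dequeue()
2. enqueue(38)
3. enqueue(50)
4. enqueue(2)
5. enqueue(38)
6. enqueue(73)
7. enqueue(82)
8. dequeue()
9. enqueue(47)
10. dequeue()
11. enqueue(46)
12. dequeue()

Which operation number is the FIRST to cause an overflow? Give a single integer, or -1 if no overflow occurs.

1. dequeue(): empty, no-op, size=0
2. enqueue(38): size=1
3. enqueue(50): size=2
4. enqueue(2): size=3
5. enqueue(38): size=3=cap → OVERFLOW (fail)
6. enqueue(73): size=3=cap → OVERFLOW (fail)
7. enqueue(82): size=3=cap → OVERFLOW (fail)
8. dequeue(): size=2
9. enqueue(47): size=3
10. dequeue(): size=2
11. enqueue(46): size=3
12. dequeue(): size=2

Answer: 5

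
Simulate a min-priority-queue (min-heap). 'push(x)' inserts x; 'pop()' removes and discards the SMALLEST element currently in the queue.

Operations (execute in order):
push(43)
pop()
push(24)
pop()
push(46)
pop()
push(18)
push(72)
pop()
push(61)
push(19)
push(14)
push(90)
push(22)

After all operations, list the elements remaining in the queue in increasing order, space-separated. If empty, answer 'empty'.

push(43): heap contents = [43]
pop() → 43: heap contents = []
push(24): heap contents = [24]
pop() → 24: heap contents = []
push(46): heap contents = [46]
pop() → 46: heap contents = []
push(18): heap contents = [18]
push(72): heap contents = [18, 72]
pop() → 18: heap contents = [72]
push(61): heap contents = [61, 72]
push(19): heap contents = [19, 61, 72]
push(14): heap contents = [14, 19, 61, 72]
push(90): heap contents = [14, 19, 61, 72, 90]
push(22): heap contents = [14, 19, 22, 61, 72, 90]

Answer: 14 19 22 61 72 90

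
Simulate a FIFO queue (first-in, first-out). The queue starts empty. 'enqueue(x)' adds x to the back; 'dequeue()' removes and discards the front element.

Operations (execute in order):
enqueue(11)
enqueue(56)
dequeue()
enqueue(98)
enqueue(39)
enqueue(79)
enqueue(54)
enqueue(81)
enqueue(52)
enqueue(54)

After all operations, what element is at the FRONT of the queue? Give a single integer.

Answer: 56

Derivation:
enqueue(11): queue = [11]
enqueue(56): queue = [11, 56]
dequeue(): queue = [56]
enqueue(98): queue = [56, 98]
enqueue(39): queue = [56, 98, 39]
enqueue(79): queue = [56, 98, 39, 79]
enqueue(54): queue = [56, 98, 39, 79, 54]
enqueue(81): queue = [56, 98, 39, 79, 54, 81]
enqueue(52): queue = [56, 98, 39, 79, 54, 81, 52]
enqueue(54): queue = [56, 98, 39, 79, 54, 81, 52, 54]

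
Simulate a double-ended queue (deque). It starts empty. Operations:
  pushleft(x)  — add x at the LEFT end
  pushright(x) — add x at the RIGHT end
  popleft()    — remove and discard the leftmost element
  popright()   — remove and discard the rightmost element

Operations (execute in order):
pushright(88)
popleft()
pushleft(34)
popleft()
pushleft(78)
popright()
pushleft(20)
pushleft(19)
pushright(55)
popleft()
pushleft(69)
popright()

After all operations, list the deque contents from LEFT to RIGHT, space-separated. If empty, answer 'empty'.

pushright(88): [88]
popleft(): []
pushleft(34): [34]
popleft(): []
pushleft(78): [78]
popright(): []
pushleft(20): [20]
pushleft(19): [19, 20]
pushright(55): [19, 20, 55]
popleft(): [20, 55]
pushleft(69): [69, 20, 55]
popright(): [69, 20]

Answer: 69 20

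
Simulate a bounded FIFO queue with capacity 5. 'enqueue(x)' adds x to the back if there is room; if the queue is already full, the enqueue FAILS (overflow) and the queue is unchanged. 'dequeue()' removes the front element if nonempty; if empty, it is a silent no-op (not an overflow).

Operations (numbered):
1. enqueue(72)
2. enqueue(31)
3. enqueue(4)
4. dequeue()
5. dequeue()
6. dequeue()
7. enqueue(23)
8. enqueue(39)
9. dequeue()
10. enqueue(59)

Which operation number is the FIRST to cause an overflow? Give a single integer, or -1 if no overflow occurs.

Answer: -1

Derivation:
1. enqueue(72): size=1
2. enqueue(31): size=2
3. enqueue(4): size=3
4. dequeue(): size=2
5. dequeue(): size=1
6. dequeue(): size=0
7. enqueue(23): size=1
8. enqueue(39): size=2
9. dequeue(): size=1
10. enqueue(59): size=2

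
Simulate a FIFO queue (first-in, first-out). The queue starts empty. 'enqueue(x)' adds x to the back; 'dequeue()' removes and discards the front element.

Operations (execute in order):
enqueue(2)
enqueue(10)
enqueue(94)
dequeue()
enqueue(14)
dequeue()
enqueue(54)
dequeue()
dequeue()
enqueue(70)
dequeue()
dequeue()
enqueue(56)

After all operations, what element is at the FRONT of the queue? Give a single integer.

Answer: 56

Derivation:
enqueue(2): queue = [2]
enqueue(10): queue = [2, 10]
enqueue(94): queue = [2, 10, 94]
dequeue(): queue = [10, 94]
enqueue(14): queue = [10, 94, 14]
dequeue(): queue = [94, 14]
enqueue(54): queue = [94, 14, 54]
dequeue(): queue = [14, 54]
dequeue(): queue = [54]
enqueue(70): queue = [54, 70]
dequeue(): queue = [70]
dequeue(): queue = []
enqueue(56): queue = [56]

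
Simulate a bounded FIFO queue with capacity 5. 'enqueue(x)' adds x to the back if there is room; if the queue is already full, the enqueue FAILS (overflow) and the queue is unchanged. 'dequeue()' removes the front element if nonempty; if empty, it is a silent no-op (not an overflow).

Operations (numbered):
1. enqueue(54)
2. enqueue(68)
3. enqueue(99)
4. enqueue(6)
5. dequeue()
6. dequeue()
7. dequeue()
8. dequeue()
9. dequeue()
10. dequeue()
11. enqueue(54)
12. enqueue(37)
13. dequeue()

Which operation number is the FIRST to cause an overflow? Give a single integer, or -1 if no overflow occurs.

Answer: -1

Derivation:
1. enqueue(54): size=1
2. enqueue(68): size=2
3. enqueue(99): size=3
4. enqueue(6): size=4
5. dequeue(): size=3
6. dequeue(): size=2
7. dequeue(): size=1
8. dequeue(): size=0
9. dequeue(): empty, no-op, size=0
10. dequeue(): empty, no-op, size=0
11. enqueue(54): size=1
12. enqueue(37): size=2
13. dequeue(): size=1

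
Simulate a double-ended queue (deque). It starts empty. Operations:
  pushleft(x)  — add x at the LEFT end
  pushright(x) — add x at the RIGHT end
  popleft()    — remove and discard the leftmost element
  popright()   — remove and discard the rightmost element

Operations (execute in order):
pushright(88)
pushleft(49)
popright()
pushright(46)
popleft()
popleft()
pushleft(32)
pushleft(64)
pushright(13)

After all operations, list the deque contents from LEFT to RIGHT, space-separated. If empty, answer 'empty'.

pushright(88): [88]
pushleft(49): [49, 88]
popright(): [49]
pushright(46): [49, 46]
popleft(): [46]
popleft(): []
pushleft(32): [32]
pushleft(64): [64, 32]
pushright(13): [64, 32, 13]

Answer: 64 32 13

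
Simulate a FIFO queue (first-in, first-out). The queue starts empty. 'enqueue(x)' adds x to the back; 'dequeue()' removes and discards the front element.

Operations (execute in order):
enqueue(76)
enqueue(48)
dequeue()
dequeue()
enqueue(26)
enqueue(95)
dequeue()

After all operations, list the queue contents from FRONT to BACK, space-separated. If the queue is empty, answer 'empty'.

enqueue(76): [76]
enqueue(48): [76, 48]
dequeue(): [48]
dequeue(): []
enqueue(26): [26]
enqueue(95): [26, 95]
dequeue(): [95]

Answer: 95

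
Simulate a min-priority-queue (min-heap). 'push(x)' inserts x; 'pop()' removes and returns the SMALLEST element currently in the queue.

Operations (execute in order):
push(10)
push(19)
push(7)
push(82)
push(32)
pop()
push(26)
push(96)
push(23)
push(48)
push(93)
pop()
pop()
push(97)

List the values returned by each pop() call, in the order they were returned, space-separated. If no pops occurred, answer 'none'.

Answer: 7 10 19

Derivation:
push(10): heap contents = [10]
push(19): heap contents = [10, 19]
push(7): heap contents = [7, 10, 19]
push(82): heap contents = [7, 10, 19, 82]
push(32): heap contents = [7, 10, 19, 32, 82]
pop() → 7: heap contents = [10, 19, 32, 82]
push(26): heap contents = [10, 19, 26, 32, 82]
push(96): heap contents = [10, 19, 26, 32, 82, 96]
push(23): heap contents = [10, 19, 23, 26, 32, 82, 96]
push(48): heap contents = [10, 19, 23, 26, 32, 48, 82, 96]
push(93): heap contents = [10, 19, 23, 26, 32, 48, 82, 93, 96]
pop() → 10: heap contents = [19, 23, 26, 32, 48, 82, 93, 96]
pop() → 19: heap contents = [23, 26, 32, 48, 82, 93, 96]
push(97): heap contents = [23, 26, 32, 48, 82, 93, 96, 97]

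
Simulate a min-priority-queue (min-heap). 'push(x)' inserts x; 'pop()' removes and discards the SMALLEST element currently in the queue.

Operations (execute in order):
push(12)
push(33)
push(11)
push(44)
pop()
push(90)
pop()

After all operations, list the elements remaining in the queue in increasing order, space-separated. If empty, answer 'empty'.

push(12): heap contents = [12]
push(33): heap contents = [12, 33]
push(11): heap contents = [11, 12, 33]
push(44): heap contents = [11, 12, 33, 44]
pop() → 11: heap contents = [12, 33, 44]
push(90): heap contents = [12, 33, 44, 90]
pop() → 12: heap contents = [33, 44, 90]

Answer: 33 44 90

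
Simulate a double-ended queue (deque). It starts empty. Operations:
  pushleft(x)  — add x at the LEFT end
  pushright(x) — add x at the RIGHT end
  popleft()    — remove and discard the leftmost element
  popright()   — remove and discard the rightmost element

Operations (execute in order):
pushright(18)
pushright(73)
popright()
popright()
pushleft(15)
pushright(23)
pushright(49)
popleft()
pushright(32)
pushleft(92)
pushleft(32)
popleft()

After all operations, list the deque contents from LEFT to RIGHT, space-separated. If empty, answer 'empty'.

Answer: 92 23 49 32

Derivation:
pushright(18): [18]
pushright(73): [18, 73]
popright(): [18]
popright(): []
pushleft(15): [15]
pushright(23): [15, 23]
pushright(49): [15, 23, 49]
popleft(): [23, 49]
pushright(32): [23, 49, 32]
pushleft(92): [92, 23, 49, 32]
pushleft(32): [32, 92, 23, 49, 32]
popleft(): [92, 23, 49, 32]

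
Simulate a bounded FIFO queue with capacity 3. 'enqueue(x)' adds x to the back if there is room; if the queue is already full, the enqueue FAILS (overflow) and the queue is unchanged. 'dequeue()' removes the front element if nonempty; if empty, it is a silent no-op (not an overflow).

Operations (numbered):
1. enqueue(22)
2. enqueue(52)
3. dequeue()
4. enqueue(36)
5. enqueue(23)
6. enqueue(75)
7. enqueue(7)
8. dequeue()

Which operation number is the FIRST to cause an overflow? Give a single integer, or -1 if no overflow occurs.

1. enqueue(22): size=1
2. enqueue(52): size=2
3. dequeue(): size=1
4. enqueue(36): size=2
5. enqueue(23): size=3
6. enqueue(75): size=3=cap → OVERFLOW (fail)
7. enqueue(7): size=3=cap → OVERFLOW (fail)
8. dequeue(): size=2

Answer: 6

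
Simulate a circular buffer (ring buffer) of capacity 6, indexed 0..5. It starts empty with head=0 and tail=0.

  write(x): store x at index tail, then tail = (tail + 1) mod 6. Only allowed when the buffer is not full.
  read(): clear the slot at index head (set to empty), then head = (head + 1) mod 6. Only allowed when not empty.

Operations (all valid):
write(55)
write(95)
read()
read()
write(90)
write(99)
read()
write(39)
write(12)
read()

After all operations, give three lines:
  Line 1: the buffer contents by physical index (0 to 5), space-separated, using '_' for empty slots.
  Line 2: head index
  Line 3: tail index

write(55): buf=[55 _ _ _ _ _], head=0, tail=1, size=1
write(95): buf=[55 95 _ _ _ _], head=0, tail=2, size=2
read(): buf=[_ 95 _ _ _ _], head=1, tail=2, size=1
read(): buf=[_ _ _ _ _ _], head=2, tail=2, size=0
write(90): buf=[_ _ 90 _ _ _], head=2, tail=3, size=1
write(99): buf=[_ _ 90 99 _ _], head=2, tail=4, size=2
read(): buf=[_ _ _ 99 _ _], head=3, tail=4, size=1
write(39): buf=[_ _ _ 99 39 _], head=3, tail=5, size=2
write(12): buf=[_ _ _ 99 39 12], head=3, tail=0, size=3
read(): buf=[_ _ _ _ 39 12], head=4, tail=0, size=2

Answer: _ _ _ _ 39 12
4
0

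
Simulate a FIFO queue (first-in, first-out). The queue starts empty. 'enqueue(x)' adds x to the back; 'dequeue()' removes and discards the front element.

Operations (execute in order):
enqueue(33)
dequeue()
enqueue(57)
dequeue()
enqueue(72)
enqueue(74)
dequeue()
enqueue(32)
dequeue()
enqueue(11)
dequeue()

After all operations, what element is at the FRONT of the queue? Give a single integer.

Answer: 11

Derivation:
enqueue(33): queue = [33]
dequeue(): queue = []
enqueue(57): queue = [57]
dequeue(): queue = []
enqueue(72): queue = [72]
enqueue(74): queue = [72, 74]
dequeue(): queue = [74]
enqueue(32): queue = [74, 32]
dequeue(): queue = [32]
enqueue(11): queue = [32, 11]
dequeue(): queue = [11]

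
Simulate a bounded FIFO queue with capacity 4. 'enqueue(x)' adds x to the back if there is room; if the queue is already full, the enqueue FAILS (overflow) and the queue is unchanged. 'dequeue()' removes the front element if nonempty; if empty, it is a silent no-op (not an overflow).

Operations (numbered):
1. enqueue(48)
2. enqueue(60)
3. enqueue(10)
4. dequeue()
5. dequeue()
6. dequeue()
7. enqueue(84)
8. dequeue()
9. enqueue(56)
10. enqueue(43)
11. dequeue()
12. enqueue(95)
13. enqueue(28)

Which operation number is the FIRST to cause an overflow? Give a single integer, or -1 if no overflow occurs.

1. enqueue(48): size=1
2. enqueue(60): size=2
3. enqueue(10): size=3
4. dequeue(): size=2
5. dequeue(): size=1
6. dequeue(): size=0
7. enqueue(84): size=1
8. dequeue(): size=0
9. enqueue(56): size=1
10. enqueue(43): size=2
11. dequeue(): size=1
12. enqueue(95): size=2
13. enqueue(28): size=3

Answer: -1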